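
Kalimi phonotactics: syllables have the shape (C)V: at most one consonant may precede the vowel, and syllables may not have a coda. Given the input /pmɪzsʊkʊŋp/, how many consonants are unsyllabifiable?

Syllabifying with onset maximization leaves /p/, /z/, /ŋ/, /p/ stranded (no codas are permitted; onsets are limited to one consonant).

4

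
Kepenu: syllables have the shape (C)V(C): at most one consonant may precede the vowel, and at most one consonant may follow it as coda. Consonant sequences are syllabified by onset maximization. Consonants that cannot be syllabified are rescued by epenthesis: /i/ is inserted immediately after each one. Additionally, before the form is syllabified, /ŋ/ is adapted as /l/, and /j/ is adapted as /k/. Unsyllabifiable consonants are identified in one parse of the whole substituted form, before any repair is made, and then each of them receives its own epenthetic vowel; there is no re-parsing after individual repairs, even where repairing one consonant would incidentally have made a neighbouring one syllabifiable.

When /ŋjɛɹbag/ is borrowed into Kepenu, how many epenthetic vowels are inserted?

After substitution the input is /lkɛɹbag/.
The unsyllabifiable consonants are /l/; each receives one epenthetic vowel.

1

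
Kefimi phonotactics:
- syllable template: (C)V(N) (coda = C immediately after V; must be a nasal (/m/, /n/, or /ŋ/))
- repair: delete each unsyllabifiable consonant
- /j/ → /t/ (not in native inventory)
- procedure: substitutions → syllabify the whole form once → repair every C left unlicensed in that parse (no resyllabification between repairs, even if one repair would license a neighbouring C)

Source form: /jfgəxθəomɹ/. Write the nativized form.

gəθəom

Substitution: /j/ → /t/, giving /tfgəxθəomɹ/.
Syllabifying with onset maximization leaves /t/, /f/, /x/, /ɹ/ stranded (only a nasal (/m/, /n/, or /ŋ/) is licensed in coda position; onsets are limited to one consonant).
Deleting the stranded consonants removes /t/, /f/, /x/, /ɹ/.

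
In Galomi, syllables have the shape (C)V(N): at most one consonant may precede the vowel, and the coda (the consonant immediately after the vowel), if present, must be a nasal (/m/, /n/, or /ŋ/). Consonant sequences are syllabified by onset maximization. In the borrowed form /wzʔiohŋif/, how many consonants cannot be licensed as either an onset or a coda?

4

Under (C)V(N), the unsyllabifiable consonants are /w/, /z/, /h/, /f/ (only a nasal (/m/, /n/, or /ŋ/) is licensed in coda position; onsets are limited to one consonant).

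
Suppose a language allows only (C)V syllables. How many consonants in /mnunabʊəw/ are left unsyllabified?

The consonants /m/, /w/ cannot be parsed into a legal (C)V syllable (no codas are permitted; onsets are limited to one consonant).

2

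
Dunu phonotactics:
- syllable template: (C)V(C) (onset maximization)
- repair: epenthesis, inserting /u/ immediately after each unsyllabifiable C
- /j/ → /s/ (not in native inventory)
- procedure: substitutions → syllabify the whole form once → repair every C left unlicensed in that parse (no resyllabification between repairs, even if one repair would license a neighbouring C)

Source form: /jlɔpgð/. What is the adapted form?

Substitution: /j/ → /s/, giving /slɔpgð/.
Under (C)V(C), the unsyllabifiable consonants are /s/, /g/, /ð/ (at most one coda consonant is licensed; onsets are limited to one consonant).
Each unlicensed consonant becomes the onset of a new syllable: /s/ → /su/, /g/ → /gu/, /ð/ → /ðu/.

sulɔpguðu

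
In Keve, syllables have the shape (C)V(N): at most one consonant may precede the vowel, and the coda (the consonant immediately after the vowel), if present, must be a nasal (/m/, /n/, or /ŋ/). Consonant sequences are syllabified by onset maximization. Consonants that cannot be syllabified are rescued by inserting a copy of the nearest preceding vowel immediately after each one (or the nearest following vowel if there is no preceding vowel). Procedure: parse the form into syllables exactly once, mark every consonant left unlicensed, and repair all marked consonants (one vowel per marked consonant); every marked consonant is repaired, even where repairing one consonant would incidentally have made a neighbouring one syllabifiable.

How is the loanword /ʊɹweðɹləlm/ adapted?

Under (C)V(N), the unsyllabifiable consonants are /ɹ/, /ð/, /ɹ/, /l/, /m/ (only a nasal (/m/, /n/, or /ŋ/) is licensed in coda position; onsets are limited to one consonant).
Inserting the epenthetic vowel yields /ɹ/ → /ɹʊ/, /ð/ → /ðe/, /ɹ/ → /ɹe/, /l/ → /lə/, /m/ → /mə/.

ʊɹʊweðeɹelələmə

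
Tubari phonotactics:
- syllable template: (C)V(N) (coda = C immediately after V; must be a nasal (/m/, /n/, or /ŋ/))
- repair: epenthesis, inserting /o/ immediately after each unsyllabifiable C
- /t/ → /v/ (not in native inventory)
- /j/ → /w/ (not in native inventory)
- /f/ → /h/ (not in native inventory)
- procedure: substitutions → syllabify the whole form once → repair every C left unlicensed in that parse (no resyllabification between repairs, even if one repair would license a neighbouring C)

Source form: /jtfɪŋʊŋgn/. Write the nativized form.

wovohɪŋʊŋgono

Substitution: /j/ → /w/, /t/ → /v/, /f/ → /h/, giving /wvhɪŋʊŋgn/.
The consonants /w/, /v/, /g/, /n/ cannot be parsed into a legal (C)V(N) syllable (only a nasal (/m/, /n/, or /ŋ/) is licensed in coda position; onsets are limited to one consonant).
Inserting the epenthetic vowel yields /w/ → /wo/, /v/ → /vo/, /g/ → /go/, /n/ → /no/.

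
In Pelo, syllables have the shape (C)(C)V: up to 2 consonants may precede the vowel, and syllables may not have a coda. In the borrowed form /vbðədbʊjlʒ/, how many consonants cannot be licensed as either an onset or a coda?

Syllabifying with onset maximization leaves /v/, /j/, /l/, /ʒ/ stranded (no codas are permitted; onsets may contain at most 2 consonants).

4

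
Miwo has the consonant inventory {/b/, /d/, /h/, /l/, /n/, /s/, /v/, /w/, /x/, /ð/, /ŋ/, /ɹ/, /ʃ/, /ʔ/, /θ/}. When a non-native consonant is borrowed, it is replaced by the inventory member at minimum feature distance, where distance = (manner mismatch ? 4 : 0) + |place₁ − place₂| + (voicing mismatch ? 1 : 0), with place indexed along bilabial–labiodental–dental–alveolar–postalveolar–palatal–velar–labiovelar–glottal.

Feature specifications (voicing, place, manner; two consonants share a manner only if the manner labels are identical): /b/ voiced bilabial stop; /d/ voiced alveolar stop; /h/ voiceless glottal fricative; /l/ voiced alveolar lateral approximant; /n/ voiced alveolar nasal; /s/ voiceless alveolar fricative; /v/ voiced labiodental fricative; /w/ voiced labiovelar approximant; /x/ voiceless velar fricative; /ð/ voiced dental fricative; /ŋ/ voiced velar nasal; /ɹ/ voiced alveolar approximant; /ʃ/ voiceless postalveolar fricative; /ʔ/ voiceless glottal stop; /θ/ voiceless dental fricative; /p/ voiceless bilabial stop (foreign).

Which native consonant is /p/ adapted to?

/b/ is closest: same manner (stop), place distance 0 (bilabial→bilabial), voicing differs (+1); total 1. Next closest is /d/ at distance 4.

b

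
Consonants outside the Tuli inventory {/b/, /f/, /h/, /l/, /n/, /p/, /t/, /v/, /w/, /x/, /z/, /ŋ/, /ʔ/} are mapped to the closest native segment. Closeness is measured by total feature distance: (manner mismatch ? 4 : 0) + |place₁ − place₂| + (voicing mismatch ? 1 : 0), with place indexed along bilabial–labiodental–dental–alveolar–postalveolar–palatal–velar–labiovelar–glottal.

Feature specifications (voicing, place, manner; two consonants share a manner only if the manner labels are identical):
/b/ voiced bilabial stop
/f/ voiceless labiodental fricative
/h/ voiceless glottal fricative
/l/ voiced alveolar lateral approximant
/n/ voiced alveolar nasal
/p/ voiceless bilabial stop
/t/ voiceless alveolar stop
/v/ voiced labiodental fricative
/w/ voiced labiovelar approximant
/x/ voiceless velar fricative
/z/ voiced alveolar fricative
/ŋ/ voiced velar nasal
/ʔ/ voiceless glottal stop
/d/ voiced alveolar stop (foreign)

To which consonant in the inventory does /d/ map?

t

/t/ is closest: same manner (stop), place distance 0 (alveolar→alveolar), voicing differs (+1); total 1. Next closest is /b/ at distance 3.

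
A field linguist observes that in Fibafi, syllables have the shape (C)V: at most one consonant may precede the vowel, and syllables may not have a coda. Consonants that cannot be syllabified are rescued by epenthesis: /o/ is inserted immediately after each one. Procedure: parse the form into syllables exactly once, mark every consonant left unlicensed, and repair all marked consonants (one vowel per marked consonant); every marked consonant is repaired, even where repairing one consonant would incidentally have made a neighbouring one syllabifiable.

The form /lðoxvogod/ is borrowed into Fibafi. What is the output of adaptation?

Syllabifying with onset maximization leaves /l/, /x/, /d/ stranded (no codas are permitted; onsets are limited to one consonant).
Each unlicensed consonant becomes the onset of a new syllable: /l/ → /lo/, /x/ → /xo/, /d/ → /do/.

loðoxovogodo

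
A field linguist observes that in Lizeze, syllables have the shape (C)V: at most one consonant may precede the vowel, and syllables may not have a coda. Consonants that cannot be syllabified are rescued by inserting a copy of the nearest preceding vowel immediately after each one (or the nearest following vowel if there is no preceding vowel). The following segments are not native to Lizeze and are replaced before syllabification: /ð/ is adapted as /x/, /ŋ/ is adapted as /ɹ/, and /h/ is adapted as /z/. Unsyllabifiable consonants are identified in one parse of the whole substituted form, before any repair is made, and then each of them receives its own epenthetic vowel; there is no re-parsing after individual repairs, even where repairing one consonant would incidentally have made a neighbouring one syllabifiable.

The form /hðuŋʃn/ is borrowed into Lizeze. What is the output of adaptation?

Substitution: /h/ → /z/, /ð/ → /x/, /ŋ/ → /ɹ/, giving /zxuɹʃn/.
Under (C)V, the unsyllabifiable consonants are /z/, /ɹ/, /ʃ/, /n/ (no codas are permitted; onsets are limited to one consonant).
Epenthesis after each stranded consonant: /z/ → /zu/, /ɹ/ → /ɹu/, /ʃ/ → /ʃu/, /n/ → /nu/.

zuxuɹuʃunu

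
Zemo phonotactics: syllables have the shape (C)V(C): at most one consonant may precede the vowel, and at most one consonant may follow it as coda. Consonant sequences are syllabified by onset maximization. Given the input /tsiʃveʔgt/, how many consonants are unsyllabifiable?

3

The consonants /t/, /g/, /t/ cannot be parsed into a legal (C)V(C) syllable (at most one coda consonant is licensed; onsets are limited to one consonant).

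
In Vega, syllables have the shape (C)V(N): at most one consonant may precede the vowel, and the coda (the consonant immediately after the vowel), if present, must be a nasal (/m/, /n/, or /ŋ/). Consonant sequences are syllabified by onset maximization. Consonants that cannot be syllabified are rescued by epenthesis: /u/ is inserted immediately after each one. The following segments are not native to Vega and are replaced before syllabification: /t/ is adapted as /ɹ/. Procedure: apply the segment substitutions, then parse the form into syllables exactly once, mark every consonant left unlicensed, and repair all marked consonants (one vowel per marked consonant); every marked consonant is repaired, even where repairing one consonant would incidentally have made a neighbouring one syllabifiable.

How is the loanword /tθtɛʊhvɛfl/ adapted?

Substitution: /t/ → /ɹ/, giving /ɹθɹɛʊhvɛfl/.
Syllabifying with onset maximization leaves /ɹ/, /θ/, /h/, /f/, /l/ stranded (only a nasal (/m/, /n/, or /ŋ/) is licensed in coda position; onsets are limited to one consonant).
Epenthesis after each stranded consonant: /ɹ/ → /ɹu/, /θ/ → /θu/, /h/ → /hu/, /f/ → /fu/, /l/ → /lu/.

ɹuθuɹɛʊhuvɛfulu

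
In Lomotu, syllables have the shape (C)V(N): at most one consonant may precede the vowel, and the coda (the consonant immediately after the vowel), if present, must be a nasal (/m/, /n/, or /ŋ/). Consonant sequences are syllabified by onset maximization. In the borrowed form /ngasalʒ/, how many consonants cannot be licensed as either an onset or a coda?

3

Syllabifying with onset maximization leaves /n/, /l/, /ʒ/ stranded (only a nasal (/m/, /n/, or /ŋ/) is licensed in coda position; onsets are limited to one consonant).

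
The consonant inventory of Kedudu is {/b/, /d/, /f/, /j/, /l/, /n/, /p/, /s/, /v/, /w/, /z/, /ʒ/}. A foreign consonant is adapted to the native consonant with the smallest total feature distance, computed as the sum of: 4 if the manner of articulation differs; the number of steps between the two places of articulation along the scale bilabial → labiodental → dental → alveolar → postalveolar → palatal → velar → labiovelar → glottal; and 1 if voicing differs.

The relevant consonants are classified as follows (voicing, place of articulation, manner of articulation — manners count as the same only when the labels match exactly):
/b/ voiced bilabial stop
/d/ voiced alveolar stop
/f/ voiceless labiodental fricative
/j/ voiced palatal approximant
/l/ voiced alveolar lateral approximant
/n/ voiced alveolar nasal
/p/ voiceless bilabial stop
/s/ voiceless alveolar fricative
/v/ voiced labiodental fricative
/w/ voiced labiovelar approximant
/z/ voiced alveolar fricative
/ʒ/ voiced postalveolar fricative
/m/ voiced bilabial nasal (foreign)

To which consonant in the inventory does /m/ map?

n

/n/ is closest: same manner (nasal), place distance 3 (bilabial→alveolar), same voicing; total 3. Next closest is /b/ at distance 4.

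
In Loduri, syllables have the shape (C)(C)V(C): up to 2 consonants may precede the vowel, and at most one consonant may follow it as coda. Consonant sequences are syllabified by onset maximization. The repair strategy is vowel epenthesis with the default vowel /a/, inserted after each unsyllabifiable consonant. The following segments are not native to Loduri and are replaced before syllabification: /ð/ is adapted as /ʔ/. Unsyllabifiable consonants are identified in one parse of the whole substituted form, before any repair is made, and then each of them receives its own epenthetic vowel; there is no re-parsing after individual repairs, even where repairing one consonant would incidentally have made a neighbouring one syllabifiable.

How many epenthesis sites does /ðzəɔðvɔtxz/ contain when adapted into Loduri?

After substitution the input is /ʔzəɔʔvɔtxz/.
The unsyllabifiable consonants are /x/, /z/; each receives one epenthetic vowel.

2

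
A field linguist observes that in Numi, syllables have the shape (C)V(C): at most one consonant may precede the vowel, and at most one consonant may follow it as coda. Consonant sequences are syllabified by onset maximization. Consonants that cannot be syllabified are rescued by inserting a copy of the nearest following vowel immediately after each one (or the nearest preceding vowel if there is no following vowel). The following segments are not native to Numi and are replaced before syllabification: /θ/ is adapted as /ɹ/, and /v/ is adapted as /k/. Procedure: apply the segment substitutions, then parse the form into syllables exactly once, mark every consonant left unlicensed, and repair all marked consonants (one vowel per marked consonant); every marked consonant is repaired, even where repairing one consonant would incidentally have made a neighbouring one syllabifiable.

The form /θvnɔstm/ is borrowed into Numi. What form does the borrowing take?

ɹɔkɔnɔstɔmɔ

Substitution: /θ/ → /ɹ/, /v/ → /k/, giving /ɹknɔstm/.
Under (C)V(C), the unsyllabifiable consonants are /ɹ/, /k/, /t/, /m/ (at most one coda consonant is licensed; onsets are limited to one consonant).
Each unlicensed consonant becomes the onset of a new syllable: /ɹ/ → /ɹɔ/, /k/ → /kɔ/, /t/ → /tɔ/, /m/ → /mɔ/.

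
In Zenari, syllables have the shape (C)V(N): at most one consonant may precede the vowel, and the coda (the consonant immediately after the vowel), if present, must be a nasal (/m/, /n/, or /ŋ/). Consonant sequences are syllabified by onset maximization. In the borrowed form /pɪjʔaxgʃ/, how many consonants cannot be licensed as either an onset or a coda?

The consonants /j/, /x/, /g/, /ʃ/ cannot be parsed into a legal (C)V(N) syllable (only a nasal (/m/, /n/, or /ŋ/) is licensed in coda position; onsets are limited to one consonant).

4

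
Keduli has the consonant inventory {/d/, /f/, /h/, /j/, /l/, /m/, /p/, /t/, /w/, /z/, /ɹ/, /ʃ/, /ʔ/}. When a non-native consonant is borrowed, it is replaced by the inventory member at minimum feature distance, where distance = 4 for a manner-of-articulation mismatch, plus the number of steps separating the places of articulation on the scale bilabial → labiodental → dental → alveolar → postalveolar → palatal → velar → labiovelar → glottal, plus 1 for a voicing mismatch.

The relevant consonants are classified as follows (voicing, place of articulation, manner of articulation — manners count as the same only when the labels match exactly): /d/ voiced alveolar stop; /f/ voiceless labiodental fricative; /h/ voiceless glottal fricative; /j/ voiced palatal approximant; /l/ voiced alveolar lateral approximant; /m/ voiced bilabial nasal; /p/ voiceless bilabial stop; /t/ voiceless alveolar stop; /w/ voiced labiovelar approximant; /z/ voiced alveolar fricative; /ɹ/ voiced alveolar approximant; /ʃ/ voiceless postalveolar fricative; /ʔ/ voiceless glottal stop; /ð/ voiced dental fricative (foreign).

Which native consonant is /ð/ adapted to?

/z/ is closest: same manner (fricative), place distance 1 (dental→alveolar), same voicing; total 1. Next closest is /f/ at distance 2.

z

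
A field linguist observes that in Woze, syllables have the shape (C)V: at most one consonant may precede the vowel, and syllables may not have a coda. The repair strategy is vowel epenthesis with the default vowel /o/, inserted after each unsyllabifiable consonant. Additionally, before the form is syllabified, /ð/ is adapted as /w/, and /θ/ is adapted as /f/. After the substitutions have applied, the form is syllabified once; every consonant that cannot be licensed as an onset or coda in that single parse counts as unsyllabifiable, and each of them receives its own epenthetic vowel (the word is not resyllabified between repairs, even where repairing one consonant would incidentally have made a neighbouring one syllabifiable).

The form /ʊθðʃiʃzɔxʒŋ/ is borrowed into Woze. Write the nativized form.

ʊfowoʃiʃozɔxoʒoŋo

Substitution: /θ/ → /f/, /ð/ → /w/, giving /ʊfwʃiʃzɔxʒŋ/.
Under (C)V, the unsyllabifiable consonants are /f/, /w/, /ʃ/, /x/, /ʒ/, /ŋ/ (no codas are permitted; onsets are limited to one consonant).
Epenthesis after each stranded consonant: /f/ → /fo/, /w/ → /wo/, /ʃ/ → /ʃo/, /x/ → /xo/, /ʒ/ → /ʒo/, /ŋ/ → /ŋo/.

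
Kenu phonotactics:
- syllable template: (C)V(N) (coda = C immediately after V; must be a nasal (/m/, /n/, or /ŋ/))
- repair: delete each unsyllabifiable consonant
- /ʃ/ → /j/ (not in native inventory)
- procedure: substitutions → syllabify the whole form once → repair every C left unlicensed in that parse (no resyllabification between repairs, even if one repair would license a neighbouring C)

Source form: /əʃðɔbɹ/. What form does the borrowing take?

əðɔ

Substitution: /ʃ/ → /j/, giving /əjðɔbɹ/.
Syllabifying with onset maximization leaves /j/, /b/, /ɹ/ stranded (only a nasal (/m/, /n/, or /ŋ/) is licensed in coda position; onsets are limited to one consonant).
Deletion applies to /j/, /b/, /ɹ/.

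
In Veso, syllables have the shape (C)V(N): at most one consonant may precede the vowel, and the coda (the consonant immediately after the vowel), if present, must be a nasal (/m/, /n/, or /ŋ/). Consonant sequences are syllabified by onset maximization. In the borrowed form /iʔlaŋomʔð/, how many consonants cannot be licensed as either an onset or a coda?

3

The consonants /ʔ/, /ʔ/, /ð/ cannot be parsed into a legal (C)V(N) syllable (only a nasal (/m/, /n/, or /ŋ/) is licensed in coda position; onsets are limited to one consonant).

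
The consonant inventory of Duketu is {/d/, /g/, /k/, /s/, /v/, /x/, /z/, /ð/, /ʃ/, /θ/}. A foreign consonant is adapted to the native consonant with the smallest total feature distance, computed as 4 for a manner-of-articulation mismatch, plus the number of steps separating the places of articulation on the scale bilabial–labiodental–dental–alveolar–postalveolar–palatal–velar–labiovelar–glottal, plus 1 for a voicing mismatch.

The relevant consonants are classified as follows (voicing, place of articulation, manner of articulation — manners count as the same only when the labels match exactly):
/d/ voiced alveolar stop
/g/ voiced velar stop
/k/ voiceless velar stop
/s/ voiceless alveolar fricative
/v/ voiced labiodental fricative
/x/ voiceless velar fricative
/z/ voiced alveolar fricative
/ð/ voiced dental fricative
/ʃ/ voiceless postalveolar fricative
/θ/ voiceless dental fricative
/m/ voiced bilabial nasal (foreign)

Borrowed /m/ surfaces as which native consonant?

/v/ is closest: manner differs (nasal→fricative, +4), place distance 1 (bilabial→labiodental), same voicing; total 5. Next closest is /ð/ at distance 6.

v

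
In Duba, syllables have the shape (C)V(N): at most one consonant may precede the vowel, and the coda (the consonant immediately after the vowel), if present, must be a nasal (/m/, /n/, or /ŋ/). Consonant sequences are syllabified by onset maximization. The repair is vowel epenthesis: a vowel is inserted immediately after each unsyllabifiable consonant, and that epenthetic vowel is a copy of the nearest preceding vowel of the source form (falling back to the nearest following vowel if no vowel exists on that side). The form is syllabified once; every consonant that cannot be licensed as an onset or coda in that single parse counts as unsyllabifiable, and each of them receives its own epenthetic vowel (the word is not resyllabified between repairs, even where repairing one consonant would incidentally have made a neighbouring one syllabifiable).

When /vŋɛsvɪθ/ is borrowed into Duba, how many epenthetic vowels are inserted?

The unsyllabifiable consonants are /v/, /s/, /θ/; each receives one epenthetic vowel.

3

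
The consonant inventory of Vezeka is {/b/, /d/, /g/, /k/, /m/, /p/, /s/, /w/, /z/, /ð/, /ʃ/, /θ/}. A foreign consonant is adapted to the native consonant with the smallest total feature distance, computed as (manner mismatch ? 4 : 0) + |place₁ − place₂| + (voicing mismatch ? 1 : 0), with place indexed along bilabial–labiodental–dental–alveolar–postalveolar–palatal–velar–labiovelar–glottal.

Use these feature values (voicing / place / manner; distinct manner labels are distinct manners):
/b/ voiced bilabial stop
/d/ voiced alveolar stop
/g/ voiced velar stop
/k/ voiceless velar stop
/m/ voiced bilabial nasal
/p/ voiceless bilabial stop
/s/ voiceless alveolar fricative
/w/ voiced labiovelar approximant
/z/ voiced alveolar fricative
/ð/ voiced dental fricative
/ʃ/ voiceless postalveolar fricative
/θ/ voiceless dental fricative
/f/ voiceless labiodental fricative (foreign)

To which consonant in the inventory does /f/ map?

/θ/ is closest: same manner (fricative), place distance 1 (labiodental→dental), same voicing; total 1. Next closest is /s/ at distance 2.

θ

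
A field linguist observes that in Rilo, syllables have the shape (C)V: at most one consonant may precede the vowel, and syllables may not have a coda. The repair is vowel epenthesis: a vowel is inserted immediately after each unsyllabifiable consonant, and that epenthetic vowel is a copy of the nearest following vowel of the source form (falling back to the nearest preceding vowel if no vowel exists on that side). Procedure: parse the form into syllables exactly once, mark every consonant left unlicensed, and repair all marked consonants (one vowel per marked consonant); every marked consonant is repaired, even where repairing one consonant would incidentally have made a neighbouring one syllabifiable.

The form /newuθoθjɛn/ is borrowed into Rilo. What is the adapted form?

newuθoθɛjɛnɛ

The consonants /θ/, /n/ cannot be parsed into a legal (C)V syllable (no codas are permitted; onsets are limited to one consonant).
Each unlicensed consonant becomes the onset of a new syllable: /θ/ → /θɛ/, /n/ → /nɛ/.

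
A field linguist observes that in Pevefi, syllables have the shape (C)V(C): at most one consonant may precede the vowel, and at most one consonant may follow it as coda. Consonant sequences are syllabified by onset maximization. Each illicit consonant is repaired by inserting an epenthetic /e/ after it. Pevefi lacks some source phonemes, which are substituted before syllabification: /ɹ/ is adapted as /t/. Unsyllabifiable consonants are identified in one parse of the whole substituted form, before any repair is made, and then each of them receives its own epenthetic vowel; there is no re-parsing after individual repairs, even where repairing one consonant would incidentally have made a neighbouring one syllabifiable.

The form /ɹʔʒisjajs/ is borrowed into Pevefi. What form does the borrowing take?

teʔeʒisjajse

Substitution: /ɹ/ → /t/, giving /tʔʒisjajs/.
Syllabifying with onset maximization leaves /t/, /ʔ/, /s/ stranded (at most one coda consonant is licensed; onsets are limited to one consonant).
Each unlicensed consonant becomes the onset of a new syllable: /t/ → /te/, /ʔ/ → /ʔe/, /s/ → /se/.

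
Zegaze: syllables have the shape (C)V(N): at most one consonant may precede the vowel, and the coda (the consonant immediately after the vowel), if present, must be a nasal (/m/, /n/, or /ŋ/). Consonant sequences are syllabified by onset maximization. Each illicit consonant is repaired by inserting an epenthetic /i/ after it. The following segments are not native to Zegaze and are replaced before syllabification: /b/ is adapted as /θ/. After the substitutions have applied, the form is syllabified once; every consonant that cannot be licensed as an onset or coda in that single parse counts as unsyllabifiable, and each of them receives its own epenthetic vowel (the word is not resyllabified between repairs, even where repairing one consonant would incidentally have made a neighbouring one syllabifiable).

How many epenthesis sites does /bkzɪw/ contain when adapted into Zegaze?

3

After substitution the input is /θkzɪw/.
The unsyllabifiable consonants are /θ/, /k/, /w/; each receives one epenthetic vowel.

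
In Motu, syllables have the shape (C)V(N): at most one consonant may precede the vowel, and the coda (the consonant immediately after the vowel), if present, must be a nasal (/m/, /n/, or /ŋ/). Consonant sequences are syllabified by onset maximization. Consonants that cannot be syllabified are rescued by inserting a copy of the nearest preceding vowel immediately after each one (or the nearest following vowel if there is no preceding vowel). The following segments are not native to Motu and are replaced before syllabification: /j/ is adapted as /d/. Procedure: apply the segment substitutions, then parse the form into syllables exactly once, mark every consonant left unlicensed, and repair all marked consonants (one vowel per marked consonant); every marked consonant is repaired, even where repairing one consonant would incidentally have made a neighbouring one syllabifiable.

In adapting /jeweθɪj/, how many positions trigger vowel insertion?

After substitution the input is /deweθɪd/.
The unsyllabifiable consonants are /d/; each receives one epenthetic vowel.

1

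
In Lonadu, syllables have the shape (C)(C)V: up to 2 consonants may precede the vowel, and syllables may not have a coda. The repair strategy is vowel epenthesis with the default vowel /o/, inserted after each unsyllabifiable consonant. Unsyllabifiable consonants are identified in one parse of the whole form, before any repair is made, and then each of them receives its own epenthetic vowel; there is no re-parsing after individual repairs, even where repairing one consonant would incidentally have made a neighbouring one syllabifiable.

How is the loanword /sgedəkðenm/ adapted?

sgedəkðenomo

Under (C)(C)V, the unsyllabifiable consonants are /n/, /m/ (no codas are permitted; onsets may contain at most 2 consonants).
Each unlicensed consonant becomes the onset of a new syllable: /n/ → /no/, /m/ → /mo/.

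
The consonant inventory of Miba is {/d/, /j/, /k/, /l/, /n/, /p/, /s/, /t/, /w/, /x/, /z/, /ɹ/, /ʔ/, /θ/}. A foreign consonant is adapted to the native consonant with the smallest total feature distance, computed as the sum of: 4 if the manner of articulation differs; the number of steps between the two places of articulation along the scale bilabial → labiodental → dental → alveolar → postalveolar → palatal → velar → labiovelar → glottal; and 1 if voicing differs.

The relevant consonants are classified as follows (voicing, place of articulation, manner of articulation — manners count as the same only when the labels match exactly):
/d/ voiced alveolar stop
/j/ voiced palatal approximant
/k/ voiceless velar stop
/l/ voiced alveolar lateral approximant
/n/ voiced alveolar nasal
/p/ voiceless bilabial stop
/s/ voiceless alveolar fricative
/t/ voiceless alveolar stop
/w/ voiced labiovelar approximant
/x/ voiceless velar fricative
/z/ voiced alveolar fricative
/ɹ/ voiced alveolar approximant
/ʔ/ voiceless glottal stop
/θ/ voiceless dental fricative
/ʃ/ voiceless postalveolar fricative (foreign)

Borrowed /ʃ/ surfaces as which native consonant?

/s/ is closest: same manner (fricative), place distance 1 (postalveolar→alveolar), same voicing; total 1. Next closest is /x/ at distance 2.

s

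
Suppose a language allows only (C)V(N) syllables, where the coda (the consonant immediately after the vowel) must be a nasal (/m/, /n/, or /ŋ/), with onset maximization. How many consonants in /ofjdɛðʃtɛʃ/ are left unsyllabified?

Syllabifying with onset maximization leaves /f/, /j/, /ð/, /ʃ/, /ʃ/ stranded (only a nasal (/m/, /n/, or /ŋ/) is licensed in coda position; onsets are limited to one consonant).

5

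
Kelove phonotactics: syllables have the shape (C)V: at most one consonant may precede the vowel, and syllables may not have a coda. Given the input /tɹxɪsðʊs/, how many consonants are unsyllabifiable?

The consonants /t/, /ɹ/, /s/, /s/ cannot be parsed into a legal (C)V syllable (no codas are permitted; onsets are limited to one consonant).

4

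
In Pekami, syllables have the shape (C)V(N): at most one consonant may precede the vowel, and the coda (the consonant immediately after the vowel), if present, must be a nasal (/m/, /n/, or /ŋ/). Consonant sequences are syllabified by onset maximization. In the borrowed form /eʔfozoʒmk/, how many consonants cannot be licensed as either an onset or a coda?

The consonants /ʔ/, /ʒ/, /m/, /k/ cannot be parsed into a legal (C)V(N) syllable (only a nasal (/m/, /n/, or /ŋ/) is licensed in coda position; onsets are limited to one consonant).

4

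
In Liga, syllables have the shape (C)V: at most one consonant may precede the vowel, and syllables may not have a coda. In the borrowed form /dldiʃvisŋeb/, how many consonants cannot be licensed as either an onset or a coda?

5

The consonants /d/, /l/, /ʃ/, /s/, /b/ cannot be parsed into a legal (C)V syllable (no codas are permitted; onsets are limited to one consonant).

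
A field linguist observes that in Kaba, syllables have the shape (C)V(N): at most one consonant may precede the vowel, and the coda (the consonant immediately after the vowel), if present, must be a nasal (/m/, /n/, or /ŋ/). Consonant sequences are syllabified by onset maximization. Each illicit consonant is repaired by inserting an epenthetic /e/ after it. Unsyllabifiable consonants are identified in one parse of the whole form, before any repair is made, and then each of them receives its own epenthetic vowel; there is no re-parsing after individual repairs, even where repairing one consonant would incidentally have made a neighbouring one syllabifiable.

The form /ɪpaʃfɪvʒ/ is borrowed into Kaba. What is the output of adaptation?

ɪpaʃefɪveʒe

Under (C)V(N), the unsyllabifiable consonants are /ʃ/, /v/, /ʒ/ (only a nasal (/m/, /n/, or /ŋ/) is licensed in coda position; onsets are limited to one consonant).
Inserting the epenthetic vowel yields /ʃ/ → /ʃe/, /v/ → /ve/, /ʒ/ → /ʒe/.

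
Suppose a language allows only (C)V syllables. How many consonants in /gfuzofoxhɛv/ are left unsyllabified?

3

The consonants /g/, /x/, /v/ cannot be parsed into a legal (C)V syllable (no codas are permitted; onsets are limited to one consonant).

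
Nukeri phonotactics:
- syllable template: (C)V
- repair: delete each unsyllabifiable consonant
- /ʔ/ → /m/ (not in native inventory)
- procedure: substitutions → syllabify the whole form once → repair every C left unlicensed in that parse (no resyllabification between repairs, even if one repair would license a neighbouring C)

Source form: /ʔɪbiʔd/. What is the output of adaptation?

Substitution: /ʔ/ → /m/, giving /mɪbimd/.
Syllabifying with onset maximization leaves /m/, /d/ stranded (no codas are permitted; onsets are limited to one consonant).
Each unlicensed consonant is deleted: /m/, /d/.

mɪbi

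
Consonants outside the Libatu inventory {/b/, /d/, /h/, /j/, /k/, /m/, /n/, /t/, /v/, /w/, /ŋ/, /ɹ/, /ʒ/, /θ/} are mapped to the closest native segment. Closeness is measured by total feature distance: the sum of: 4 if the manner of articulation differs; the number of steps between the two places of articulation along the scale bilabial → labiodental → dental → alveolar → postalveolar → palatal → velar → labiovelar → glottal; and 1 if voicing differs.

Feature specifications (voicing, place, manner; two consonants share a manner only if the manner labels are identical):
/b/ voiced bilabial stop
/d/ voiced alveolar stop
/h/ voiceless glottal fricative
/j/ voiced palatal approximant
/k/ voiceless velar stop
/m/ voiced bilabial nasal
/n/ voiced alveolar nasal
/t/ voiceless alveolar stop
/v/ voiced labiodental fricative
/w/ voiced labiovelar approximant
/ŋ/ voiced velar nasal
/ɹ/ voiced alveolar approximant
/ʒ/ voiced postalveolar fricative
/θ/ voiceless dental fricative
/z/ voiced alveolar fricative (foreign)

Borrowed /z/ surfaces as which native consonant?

/ʒ/ is closest: same manner (fricative), place distance 1 (alveolar→postalveolar), same voicing; total 1. Next closest is /v/ at distance 2.

ʒ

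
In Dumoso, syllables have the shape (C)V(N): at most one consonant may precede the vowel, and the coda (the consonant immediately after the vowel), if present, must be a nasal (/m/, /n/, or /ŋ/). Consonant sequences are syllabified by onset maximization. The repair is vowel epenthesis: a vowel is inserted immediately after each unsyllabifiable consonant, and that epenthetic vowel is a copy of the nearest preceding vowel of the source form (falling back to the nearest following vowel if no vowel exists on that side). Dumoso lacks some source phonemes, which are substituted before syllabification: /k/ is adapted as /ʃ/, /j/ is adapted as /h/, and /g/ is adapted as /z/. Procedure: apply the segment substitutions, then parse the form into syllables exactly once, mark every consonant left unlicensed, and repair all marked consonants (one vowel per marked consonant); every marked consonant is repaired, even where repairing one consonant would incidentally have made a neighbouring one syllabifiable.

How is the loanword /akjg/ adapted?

Substitution: /k/ → /ʃ/, /j/ → /h/, /g/ → /z/, giving /aʃhz/.
Syllabifying with onset maximization leaves /ʃ/, /h/, /z/ stranded (only a nasal (/m/, /n/, or /ŋ/) is licensed in coda position; onsets are limited to one consonant).
Each unlicensed consonant becomes the onset of a new syllable: /ʃ/ → /ʃa/, /h/ → /ha/, /z/ → /za/.

aʃahaza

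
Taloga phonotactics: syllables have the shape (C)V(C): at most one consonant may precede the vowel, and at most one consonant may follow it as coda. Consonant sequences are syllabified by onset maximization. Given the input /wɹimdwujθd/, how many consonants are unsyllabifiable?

The consonants /w/, /d/, /θ/, /d/ cannot be parsed into a legal (C)V(C) syllable (at most one coda consonant is licensed; onsets are limited to one consonant).

4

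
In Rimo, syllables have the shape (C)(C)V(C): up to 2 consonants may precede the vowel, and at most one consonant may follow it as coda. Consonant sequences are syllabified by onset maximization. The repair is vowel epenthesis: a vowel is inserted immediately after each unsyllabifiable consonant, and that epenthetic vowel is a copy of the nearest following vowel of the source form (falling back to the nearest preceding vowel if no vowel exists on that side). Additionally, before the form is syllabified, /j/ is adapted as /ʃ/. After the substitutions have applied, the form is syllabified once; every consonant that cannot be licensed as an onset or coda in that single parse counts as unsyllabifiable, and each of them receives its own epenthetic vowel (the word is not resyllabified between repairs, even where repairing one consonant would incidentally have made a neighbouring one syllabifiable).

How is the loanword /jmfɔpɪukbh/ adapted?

ʃɔmfɔpɪukbuhu

Substitution: /j/ → /ʃ/, giving /ʃmfɔpɪukbh/.
Under (C)(C)V(C), the unsyllabifiable consonants are /ʃ/, /b/, /h/ (at most one coda consonant is licensed; onsets may contain at most 2 consonants).
Epenthesis after each stranded consonant: /ʃ/ → /ʃɔ/, /b/ → /bu/, /h/ → /hu/.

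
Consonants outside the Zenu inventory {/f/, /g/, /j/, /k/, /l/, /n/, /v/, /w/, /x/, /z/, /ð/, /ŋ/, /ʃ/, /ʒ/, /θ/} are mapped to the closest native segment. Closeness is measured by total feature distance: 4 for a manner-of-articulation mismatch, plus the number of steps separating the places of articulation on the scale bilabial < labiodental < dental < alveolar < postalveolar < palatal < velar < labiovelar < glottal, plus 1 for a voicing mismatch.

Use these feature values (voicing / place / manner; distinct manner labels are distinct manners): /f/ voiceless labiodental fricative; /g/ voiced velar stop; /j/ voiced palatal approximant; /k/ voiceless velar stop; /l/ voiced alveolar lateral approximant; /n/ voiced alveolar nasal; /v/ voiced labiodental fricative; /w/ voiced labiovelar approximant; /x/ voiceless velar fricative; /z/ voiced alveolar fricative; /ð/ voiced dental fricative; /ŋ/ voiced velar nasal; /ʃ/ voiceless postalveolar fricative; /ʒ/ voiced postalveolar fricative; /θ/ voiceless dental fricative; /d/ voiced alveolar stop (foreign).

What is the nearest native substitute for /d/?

/g/ is closest: same manner (stop), place distance 3 (alveolar→velar), same voicing; total 3. Next closest is /k/ at distance 4.

g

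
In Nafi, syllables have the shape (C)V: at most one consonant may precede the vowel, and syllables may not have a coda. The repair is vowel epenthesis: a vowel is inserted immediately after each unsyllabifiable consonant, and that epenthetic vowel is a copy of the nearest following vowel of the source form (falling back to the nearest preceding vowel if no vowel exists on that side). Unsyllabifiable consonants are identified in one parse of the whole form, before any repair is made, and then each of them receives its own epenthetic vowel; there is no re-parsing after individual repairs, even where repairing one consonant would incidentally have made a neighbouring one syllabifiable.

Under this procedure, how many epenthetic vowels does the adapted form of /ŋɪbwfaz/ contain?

3

The unsyllabifiable consonants are /b/, /w/, /z/; each receives one epenthetic vowel.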